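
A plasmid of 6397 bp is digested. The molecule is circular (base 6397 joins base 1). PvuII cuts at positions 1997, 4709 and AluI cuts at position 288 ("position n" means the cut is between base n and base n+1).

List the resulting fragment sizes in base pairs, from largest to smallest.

Combined cut positions (sorted): 288, 1997, 4709.
Circular molecule, 3 cuts → 3 fragments:
  1997 − 288 = 1709 bp
  4709 − 1997 = 2712 bp
  wrap: 6397 − 4709 + 288 = 1976 bp
Sorted largest to smallest: 2712, 1976, 1709 bp.

2712, 1976, 1709 bp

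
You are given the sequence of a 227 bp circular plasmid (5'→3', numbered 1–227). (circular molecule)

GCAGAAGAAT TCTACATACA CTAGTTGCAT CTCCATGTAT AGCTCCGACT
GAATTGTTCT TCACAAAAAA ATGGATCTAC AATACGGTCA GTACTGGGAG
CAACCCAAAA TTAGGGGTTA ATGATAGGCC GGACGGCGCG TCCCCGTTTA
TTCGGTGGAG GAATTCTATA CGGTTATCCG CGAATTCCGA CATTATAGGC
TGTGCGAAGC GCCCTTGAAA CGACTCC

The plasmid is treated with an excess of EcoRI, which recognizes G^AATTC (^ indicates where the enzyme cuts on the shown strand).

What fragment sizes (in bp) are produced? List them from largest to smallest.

154, 52, 21 bp

EcoRI sites (GAATTC) start at positions 7, 161, 182.
EcoRI cuts after the first base of each site, so after positions 7, 161, 182.
Circular molecule, 3 cuts → 3 fragments:
  8–161 → 154 bp
  162–182 → 21 bp
  183–227 then 1–7 → 45 + 7 = 52 bp
Sorted largest to smallest: 154, 52, 21 bp.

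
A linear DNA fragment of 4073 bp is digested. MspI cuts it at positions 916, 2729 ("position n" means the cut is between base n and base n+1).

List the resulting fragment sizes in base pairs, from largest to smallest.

1813, 1344, 916 bp

Linear molecule, 2 cuts → 3 fragments:
  916 − 0 = 916 bp
  2729 − 916 = 1813 bp
  4073 − 2729 = 1344 bp
Sorted largest to smallest: 1813, 1344, 916 bp.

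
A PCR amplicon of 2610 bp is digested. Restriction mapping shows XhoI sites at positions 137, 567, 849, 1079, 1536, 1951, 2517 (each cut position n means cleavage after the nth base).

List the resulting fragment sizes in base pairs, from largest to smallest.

Linear molecule, 7 cuts → 8 fragments:
  137 − 0 = 137 bp
  567 − 137 = 430 bp
  849 − 567 = 282 bp
  1079 − 849 = 230 bp
  1536 − 1079 = 457 bp
  1951 − 1536 = 415 bp
  2517 − 1951 = 566 bp
  2610 − 2517 = 93 bp
Sorted largest to smallest: 566, 457, 430, 415, 282, 230, 137, 93 bp.

566, 457, 430, 415, 282, 230, 137, 93 bp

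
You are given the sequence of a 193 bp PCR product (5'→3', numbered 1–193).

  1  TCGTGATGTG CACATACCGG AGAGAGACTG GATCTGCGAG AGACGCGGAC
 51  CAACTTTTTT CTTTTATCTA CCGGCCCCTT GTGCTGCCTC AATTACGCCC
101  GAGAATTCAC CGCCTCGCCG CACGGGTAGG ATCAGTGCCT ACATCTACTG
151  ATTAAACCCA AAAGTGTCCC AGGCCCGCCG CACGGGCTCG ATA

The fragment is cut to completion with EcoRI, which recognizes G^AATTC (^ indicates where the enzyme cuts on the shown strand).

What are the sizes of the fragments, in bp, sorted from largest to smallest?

The EcoRI site (GAATTC) starts at position 103.
EcoRI cuts after the first base of each site, so after position 103.
Linear molecule, 1 cut → 2 fragments:
  1–103 → 103 bp
  104–193 → 90 bp
Sorted largest to smallest: 103, 90 bp.

103, 90 bp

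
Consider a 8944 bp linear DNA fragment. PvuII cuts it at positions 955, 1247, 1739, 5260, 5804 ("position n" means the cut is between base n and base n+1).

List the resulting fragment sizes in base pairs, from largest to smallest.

Linear molecule, 5 cuts → 6 fragments:
  955 − 0 = 955 bp
  1247 − 955 = 292 bp
  1739 − 1247 = 492 bp
  5260 − 1739 = 3521 bp
  5804 − 5260 = 544 bp
  8944 − 5804 = 3140 bp
Sorted largest to smallest: 3521, 3140, 955, 544, 492, 292 bp.

3521, 3140, 955, 544, 492, 292 bp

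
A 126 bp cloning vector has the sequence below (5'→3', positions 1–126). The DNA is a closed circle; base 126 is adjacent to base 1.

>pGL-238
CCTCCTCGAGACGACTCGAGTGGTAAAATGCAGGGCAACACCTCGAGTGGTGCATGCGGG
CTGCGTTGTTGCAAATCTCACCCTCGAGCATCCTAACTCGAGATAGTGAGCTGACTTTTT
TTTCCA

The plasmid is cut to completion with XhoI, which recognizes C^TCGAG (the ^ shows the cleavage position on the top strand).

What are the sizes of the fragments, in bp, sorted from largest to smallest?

41, 34, 27, 14, 10 bp

XhoI sites (CTCGAG) start at positions 5, 15, 42, 83, 97.
XhoI cuts after the first base of each site, so after positions 5, 15, 42, 83, 97.
Circular molecule, 5 cuts → 5 fragments:
  6–15 → 10 bp
  16–42 → 27 bp
  43–83 → 41 bp
  84–97 → 14 bp
  98–126 then 1–5 → 29 + 5 = 34 bp
Sorted largest to smallest: 41, 34, 27, 14, 10 bp.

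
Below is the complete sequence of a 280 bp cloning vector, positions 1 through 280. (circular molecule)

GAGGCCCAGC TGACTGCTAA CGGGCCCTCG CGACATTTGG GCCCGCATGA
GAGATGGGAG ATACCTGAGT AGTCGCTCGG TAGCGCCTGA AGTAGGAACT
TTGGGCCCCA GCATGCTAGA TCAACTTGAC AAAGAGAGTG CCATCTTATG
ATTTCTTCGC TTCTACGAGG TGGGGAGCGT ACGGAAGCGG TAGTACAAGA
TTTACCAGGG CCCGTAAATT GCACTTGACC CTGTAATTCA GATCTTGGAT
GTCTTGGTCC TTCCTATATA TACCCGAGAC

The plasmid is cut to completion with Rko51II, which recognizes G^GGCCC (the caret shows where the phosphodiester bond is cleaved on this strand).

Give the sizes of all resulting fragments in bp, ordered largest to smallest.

Rko51II sites (GGGCCC) start at positions 22, 39, 103, 208.
Rko51II cuts after the first base of each site, so after positions 22, 39, 103, 208.
Circular molecule, 4 cuts → 4 fragments:
  23–39 → 17 bp
  40–103 → 64 bp
  104–208 → 105 bp
  209–280 then 1–22 → 72 + 22 = 94 bp
Sorted largest to smallest: 105, 94, 64, 17 bp.

105, 94, 64, 17 bp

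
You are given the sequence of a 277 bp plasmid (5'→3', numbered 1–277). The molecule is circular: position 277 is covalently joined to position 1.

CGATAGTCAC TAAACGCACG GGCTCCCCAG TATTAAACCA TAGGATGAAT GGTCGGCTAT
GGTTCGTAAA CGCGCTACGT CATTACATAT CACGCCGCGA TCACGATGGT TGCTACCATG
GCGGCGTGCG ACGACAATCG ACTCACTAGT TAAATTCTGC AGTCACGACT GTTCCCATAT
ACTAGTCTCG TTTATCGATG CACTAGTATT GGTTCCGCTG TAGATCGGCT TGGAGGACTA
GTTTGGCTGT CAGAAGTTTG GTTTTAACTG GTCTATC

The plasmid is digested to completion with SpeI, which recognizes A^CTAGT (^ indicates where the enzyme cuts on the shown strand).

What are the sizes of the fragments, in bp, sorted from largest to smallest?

185, 36, 35, 21 bp

SpeI sites (ACTAGT) start at positions 145, 181, 202, 237.
SpeI cuts after the first base of each site, so after positions 145, 181, 202, 237.
Circular molecule, 4 cuts → 4 fragments:
  146–181 → 36 bp
  182–202 → 21 bp
  203–237 → 35 bp
  238–277 then 1–145 → 40 + 145 = 185 bp
Sorted largest to smallest: 185, 36, 35, 21 bp.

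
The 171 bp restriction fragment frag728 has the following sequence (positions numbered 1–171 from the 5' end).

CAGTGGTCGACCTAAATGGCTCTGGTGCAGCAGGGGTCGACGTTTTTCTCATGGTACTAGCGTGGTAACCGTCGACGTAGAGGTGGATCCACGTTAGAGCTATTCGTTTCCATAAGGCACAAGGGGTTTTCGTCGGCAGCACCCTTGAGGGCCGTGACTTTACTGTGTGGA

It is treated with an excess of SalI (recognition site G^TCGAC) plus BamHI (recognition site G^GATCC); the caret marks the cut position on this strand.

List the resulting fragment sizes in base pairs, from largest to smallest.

SalI sites (GTCGAC) start at positions 6, 36, 71.
SalI cuts after the first base of each site, so after positions 6, 36, 71.
The BamHI site (GGATCC) starts at position 85.
BamHI cuts after the first base of each site, so after position 85.
Combined cut positions: 6, 36, 71, 85.
Linear molecule, 4 cuts → 5 fragments:
  1–6 → 6 bp
  7–36 → 30 bp
  37–71 → 35 bp
  72–85 → 14 bp
  86–171 → 86 bp
Sorted largest to smallest: 86, 35, 30, 14, 6 bp.

86, 35, 30, 14, 6 bp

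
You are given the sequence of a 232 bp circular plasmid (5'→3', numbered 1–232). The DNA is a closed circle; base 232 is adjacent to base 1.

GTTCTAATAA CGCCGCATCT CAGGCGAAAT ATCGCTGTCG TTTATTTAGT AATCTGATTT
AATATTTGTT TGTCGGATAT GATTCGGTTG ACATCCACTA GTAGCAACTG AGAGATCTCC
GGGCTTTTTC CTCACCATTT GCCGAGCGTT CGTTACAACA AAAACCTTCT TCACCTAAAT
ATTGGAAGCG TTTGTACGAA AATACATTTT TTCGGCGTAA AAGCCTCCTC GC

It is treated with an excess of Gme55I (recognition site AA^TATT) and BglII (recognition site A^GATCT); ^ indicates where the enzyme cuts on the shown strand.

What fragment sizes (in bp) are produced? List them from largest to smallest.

115, 66, 51 bp

Gme55I sites (AATATT) start at positions 61, 178.
Gme55I cuts after base 2 of each site, so after positions 62, 179.
The BglII site (AGATCT) starts at position 113.
BglII cuts after the first base of each site, so after position 113.
Combined cut positions: 62, 113, 179.
Circular molecule, 3 cuts → 3 fragments:
  63–113 → 51 bp
  114–179 → 66 bp
  180–232 then 1–62 → 53 + 62 = 115 bp
Sorted largest to smallest: 115, 66, 51 bp.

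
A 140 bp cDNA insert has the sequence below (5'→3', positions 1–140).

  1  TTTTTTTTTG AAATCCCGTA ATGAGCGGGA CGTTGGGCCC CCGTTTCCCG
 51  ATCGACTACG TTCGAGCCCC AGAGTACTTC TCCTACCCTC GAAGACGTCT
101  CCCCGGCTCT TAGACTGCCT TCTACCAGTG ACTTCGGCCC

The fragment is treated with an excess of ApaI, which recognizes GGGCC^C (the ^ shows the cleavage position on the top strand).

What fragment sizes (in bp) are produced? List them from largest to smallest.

The ApaI site (GGGCCC) starts at position 35.
ApaI cuts after base 5 of each site (before the last base), so after position 39.
Linear molecule, 1 cut → 2 fragments:
  1–39 → 39 bp
  40–140 → 101 bp
Sorted largest to smallest: 101, 39 bp.

101, 39 bp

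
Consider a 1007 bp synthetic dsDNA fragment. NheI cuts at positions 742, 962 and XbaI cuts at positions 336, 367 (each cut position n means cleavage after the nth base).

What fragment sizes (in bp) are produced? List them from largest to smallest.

375, 336, 220, 45, 31 bp

Combined cut positions (sorted): 336, 367, 742, 962.
Linear molecule, 4 cuts → 5 fragments:
  336 − 0 = 336 bp
  367 − 336 = 31 bp
  742 − 367 = 375 bp
  962 − 742 = 220 bp
  1007 − 962 = 45 bp
Sorted largest to smallest: 375, 336, 220, 45, 31 bp.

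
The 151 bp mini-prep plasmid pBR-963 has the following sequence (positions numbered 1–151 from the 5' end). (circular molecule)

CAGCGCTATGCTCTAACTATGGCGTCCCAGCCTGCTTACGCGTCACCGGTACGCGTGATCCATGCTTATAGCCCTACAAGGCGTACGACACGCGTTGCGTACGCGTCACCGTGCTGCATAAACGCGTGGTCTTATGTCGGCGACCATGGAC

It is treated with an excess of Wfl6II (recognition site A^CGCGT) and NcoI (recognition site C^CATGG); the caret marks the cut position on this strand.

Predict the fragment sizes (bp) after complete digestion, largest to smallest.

Wfl6II sites (ACGCGT) start at positions 38, 51, 90, 101, 122.
Wfl6II cuts after the first base of each site, so after positions 38, 51, 90, 101, 122.
The NcoI site (CCATGG) starts at position 144.
NcoI cuts after the first base of each site, so after position 144.
Combined cut positions: 38, 51, 90, 101, 122, 144.
Circular molecule, 6 cuts → 6 fragments:
  39–51 → 13 bp
  52–90 → 39 bp
  91–101 → 11 bp
  102–122 → 21 bp
  123–144 → 22 bp
  145–151 then 1–38 → 7 + 38 = 45 bp
Sorted largest to smallest: 45, 39, 22, 21, 13, 11 bp.

45, 39, 22, 21, 13, 11 bp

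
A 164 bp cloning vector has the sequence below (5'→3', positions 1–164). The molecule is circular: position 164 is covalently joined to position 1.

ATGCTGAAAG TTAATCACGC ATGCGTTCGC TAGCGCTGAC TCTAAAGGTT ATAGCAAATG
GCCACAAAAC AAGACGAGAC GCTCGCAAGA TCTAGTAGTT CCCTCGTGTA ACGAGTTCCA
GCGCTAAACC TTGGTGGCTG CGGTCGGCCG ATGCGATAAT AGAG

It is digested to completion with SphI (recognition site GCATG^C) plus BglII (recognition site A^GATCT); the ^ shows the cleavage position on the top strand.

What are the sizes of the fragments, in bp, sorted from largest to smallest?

99, 65 bp

The SphI site (GCATGC) starts at position 19.
SphI cuts after base 5 of each site (before the last base), so after position 23.
The BglII site (AGATCT) starts at position 88.
BglII cuts after the first base of each site, so after position 88.
Combined cut positions: 23, 88.
Circular molecule, 2 cuts → 2 fragments:
  24–88 → 65 bp
  89–164 then 1–23 → 76 + 23 = 99 bp
Sorted largest to smallest: 99, 65 bp.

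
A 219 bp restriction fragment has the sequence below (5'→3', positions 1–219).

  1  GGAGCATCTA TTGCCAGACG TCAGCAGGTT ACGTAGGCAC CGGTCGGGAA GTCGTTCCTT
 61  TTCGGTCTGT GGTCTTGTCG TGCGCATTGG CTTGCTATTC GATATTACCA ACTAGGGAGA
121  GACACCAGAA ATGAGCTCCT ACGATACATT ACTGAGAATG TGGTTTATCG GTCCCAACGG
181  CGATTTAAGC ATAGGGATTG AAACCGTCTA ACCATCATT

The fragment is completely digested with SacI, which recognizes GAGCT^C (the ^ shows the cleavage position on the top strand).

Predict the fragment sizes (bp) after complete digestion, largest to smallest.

The SacI site (GAGCTC) starts at position 133.
SacI cuts after base 5 of each site (before the last base), so after position 137.
Linear molecule, 1 cut → 2 fragments:
  1–137 → 137 bp
  138–219 → 82 bp
Sorted largest to smallest: 137, 82 bp.

137, 82 bp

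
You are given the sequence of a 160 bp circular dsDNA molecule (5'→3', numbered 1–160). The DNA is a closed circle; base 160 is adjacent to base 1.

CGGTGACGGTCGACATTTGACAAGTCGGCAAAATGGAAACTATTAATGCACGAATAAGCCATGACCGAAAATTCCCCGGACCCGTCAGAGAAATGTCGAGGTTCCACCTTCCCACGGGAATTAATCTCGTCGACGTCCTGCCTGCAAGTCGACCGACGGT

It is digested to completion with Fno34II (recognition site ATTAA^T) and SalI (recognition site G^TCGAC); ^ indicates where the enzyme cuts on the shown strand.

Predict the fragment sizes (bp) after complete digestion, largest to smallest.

Fno34II sites (ATTAAT) start at positions 42, 120.
Fno34II cuts after base 5 of each site (before the last base), so after positions 46, 124.
SalI sites (GTCGAC) start at positions 9, 129, 148.
SalI cuts after the first base of each site, so after positions 9, 129, 148.
Combined cut positions: 9, 46, 124, 129, 148.
Circular molecule, 5 cuts → 5 fragments:
  10–46 → 37 bp
  47–124 → 78 bp
  125–129 → 5 bp
  130–148 → 19 bp
  149–160 then 1–9 → 12 + 9 = 21 bp
Sorted largest to smallest: 78, 37, 21, 19, 5 bp.

78, 37, 21, 19, 5 bp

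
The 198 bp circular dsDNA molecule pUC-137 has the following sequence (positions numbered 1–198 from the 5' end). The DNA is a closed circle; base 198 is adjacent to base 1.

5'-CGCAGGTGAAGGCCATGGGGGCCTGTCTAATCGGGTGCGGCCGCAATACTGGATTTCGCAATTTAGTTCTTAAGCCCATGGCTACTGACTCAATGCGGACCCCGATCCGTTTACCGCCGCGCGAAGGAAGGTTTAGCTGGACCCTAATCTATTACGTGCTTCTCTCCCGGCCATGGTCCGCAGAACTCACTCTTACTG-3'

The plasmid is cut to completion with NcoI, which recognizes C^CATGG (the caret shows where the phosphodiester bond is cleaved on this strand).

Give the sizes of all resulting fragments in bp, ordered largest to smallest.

NcoI sites (CCATGG) start at positions 13, 76, 171.
NcoI cuts after the first base of each site, so after positions 13, 76, 171.
Circular molecule, 3 cuts → 3 fragments:
  14–76 → 63 bp
  77–171 → 95 bp
  172–198 then 1–13 → 27 + 13 = 40 bp
Sorted largest to smallest: 95, 63, 40 bp.

95, 63, 40 bp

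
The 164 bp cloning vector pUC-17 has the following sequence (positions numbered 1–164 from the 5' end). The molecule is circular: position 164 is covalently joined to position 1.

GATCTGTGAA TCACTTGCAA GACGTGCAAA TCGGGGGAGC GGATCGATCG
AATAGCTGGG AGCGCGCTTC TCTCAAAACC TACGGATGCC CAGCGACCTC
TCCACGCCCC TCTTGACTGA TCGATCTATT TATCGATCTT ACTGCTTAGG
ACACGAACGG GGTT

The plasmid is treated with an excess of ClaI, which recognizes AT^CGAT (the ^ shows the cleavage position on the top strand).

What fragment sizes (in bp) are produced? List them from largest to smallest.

ClaI sites (ATCGAT) start at positions 43, 120, 132.
ClaI cuts after base 2 of each site, so after positions 44, 121, 133.
Circular molecule, 3 cuts → 3 fragments:
  45–121 → 77 bp
  122–133 → 12 bp
  134–164 then 1–44 → 31 + 44 = 75 bp
Sorted largest to smallest: 77, 75, 12 bp.

77, 75, 12 bp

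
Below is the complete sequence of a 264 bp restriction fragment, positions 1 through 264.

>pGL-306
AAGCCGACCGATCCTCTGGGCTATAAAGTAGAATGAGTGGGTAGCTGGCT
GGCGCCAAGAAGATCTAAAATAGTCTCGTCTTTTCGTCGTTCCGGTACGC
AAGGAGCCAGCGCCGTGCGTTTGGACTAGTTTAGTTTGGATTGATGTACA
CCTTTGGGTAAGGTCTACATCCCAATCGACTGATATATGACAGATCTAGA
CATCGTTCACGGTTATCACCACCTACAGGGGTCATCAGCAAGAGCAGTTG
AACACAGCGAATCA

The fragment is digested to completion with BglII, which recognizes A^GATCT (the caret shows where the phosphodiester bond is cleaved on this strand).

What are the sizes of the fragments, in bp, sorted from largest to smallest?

131, 72, 61 bp

BglII sites (AGATCT) start at positions 61, 192.
BglII cuts after the first base of each site, so after positions 61, 192.
Linear molecule, 2 cuts → 3 fragments:
  1–61 → 61 bp
  62–192 → 131 bp
  193–264 → 72 bp
Sorted largest to smallest: 131, 72, 61 bp.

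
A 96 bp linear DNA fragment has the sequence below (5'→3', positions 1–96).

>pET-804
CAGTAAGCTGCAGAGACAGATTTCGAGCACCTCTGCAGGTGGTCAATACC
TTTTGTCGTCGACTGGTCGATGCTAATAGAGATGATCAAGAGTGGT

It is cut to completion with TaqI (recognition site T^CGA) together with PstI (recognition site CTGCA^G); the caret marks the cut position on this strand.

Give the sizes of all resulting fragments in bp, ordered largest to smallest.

TaqI sites (TCGA) start at positions 23, 59, 67.
TaqI cuts after the first base of each site, so after positions 23, 59, 67.
PstI sites (CTGCAG) start at positions 8, 33.
PstI cuts after base 5 of each site (before the last base), so after positions 12, 37.
Combined cut positions: 12, 23, 37, 59, 67.
Linear molecule, 5 cuts → 6 fragments:
  1–12 → 12 bp
  13–23 → 11 bp
  24–37 → 14 bp
  38–59 → 22 bp
  60–67 → 8 bp
  68–96 → 29 bp
Sorted largest to smallest: 29, 22, 14, 12, 11, 8 bp.

29, 22, 14, 12, 11, 8 bp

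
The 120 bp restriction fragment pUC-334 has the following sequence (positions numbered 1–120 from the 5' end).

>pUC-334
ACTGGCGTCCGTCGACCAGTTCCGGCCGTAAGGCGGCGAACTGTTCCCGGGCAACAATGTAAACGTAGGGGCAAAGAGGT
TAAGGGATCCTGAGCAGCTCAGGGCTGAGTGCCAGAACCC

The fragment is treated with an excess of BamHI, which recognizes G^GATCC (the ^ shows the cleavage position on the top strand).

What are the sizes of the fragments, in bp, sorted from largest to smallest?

The BamHI site (GGATCC) starts at position 85.
BamHI cuts after the first base of each site, so after position 85.
Linear molecule, 1 cut → 2 fragments:
  1–85 → 85 bp
  86–120 → 35 bp
Sorted largest to smallest: 85, 35 bp.

85, 35 bp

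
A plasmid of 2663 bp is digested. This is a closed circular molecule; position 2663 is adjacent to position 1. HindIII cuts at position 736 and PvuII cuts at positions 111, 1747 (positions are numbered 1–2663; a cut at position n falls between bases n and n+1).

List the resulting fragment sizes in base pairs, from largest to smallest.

1027, 1011, 625 bp

Combined cut positions (sorted): 111, 736, 1747.
Circular molecule, 3 cuts → 3 fragments:
  736 − 111 = 625 bp
  1747 − 736 = 1011 bp
  wrap: 2663 − 1747 + 111 = 1027 bp
Sorted largest to smallest: 1027, 1011, 625 bp.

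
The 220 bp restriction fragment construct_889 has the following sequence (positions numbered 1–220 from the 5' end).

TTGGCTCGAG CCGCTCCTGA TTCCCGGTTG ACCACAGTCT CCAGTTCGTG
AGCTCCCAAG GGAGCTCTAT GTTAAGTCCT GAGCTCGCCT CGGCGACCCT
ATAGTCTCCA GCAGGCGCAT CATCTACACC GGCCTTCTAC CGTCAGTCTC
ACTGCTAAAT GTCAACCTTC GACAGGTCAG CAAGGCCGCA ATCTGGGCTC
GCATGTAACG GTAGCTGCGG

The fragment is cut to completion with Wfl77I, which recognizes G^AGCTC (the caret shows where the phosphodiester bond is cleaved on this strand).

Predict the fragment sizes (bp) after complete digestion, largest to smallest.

Wfl77I sites (GAGCTC) start at positions 50, 62, 81.
Wfl77I cuts after the first base of each site, so after positions 50, 62, 81.
Linear molecule, 3 cuts → 4 fragments:
  1–50 → 50 bp
  51–62 → 12 bp
  63–81 → 19 bp
  82–220 → 139 bp
Sorted largest to smallest: 139, 50, 19, 12 bp.

139, 50, 19, 12 bp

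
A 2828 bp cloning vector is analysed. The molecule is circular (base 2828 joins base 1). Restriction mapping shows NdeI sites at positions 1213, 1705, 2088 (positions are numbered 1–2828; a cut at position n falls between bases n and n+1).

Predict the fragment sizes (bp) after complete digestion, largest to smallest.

Circular molecule, 3 cuts → 3 fragments:
  1705 − 1213 = 492 bp
  2088 − 1705 = 383 bp
  wrap: 2828 − 2088 + 1213 = 1953 bp
Sorted largest to smallest: 1953, 492, 383 bp.

1953, 492, 383 bp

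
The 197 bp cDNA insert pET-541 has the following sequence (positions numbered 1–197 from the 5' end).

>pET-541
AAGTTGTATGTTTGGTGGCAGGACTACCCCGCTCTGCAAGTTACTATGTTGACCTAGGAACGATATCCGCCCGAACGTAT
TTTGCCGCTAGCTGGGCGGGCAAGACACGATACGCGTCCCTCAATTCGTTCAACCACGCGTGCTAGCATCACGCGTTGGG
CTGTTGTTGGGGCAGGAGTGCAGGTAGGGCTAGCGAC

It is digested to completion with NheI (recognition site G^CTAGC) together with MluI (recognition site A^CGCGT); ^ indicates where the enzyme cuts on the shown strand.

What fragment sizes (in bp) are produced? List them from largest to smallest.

NheI sites (GCTAGC) start at positions 87, 142, 189.
NheI cuts after the first base of each site, so after positions 87, 142, 189.
MluI sites (ACGCGT) start at positions 112, 136, 151.
MluI cuts after the first base of each site, so after positions 112, 136, 151.
Combined cut positions: 87, 112, 136, 142, 151, 189.
Linear molecule, 6 cuts → 7 fragments:
  1–87 → 87 bp
  88–112 → 25 bp
  113–136 → 24 bp
  137–142 → 6 bp
  143–151 → 9 bp
  152–189 → 38 bp
  190–197 → 8 bp
Sorted largest to smallest: 87, 38, 25, 24, 9, 8, 6 bp.

87, 38, 25, 24, 9, 8, 6 bp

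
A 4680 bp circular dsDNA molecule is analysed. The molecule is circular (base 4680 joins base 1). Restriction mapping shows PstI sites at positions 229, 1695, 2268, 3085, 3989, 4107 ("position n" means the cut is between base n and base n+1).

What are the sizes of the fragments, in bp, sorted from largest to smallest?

1466, 904, 817, 802, 573, 118 bp

Circular molecule, 6 cuts → 6 fragments:
  1695 − 229 = 1466 bp
  2268 − 1695 = 573 bp
  3085 − 2268 = 817 bp
  3989 − 3085 = 904 bp
  4107 − 3989 = 118 bp
  wrap: 4680 − 4107 + 229 = 802 bp
Sorted largest to smallest: 1466, 904, 817, 802, 573, 118 bp.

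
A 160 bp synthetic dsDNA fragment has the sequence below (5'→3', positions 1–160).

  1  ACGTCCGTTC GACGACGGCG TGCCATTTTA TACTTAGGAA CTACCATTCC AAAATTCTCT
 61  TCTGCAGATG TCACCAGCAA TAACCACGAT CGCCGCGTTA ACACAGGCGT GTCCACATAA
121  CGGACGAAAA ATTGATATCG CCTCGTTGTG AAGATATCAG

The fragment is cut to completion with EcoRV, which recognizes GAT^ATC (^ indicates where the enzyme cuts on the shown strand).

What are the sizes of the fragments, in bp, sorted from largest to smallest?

EcoRV sites (GATATC) start at positions 134, 153.
EcoRV cuts after base 3 of each site, so after positions 136, 155.
Linear molecule, 2 cuts → 3 fragments:
  1–136 → 136 bp
  137–155 → 19 bp
  156–160 → 5 bp
Sorted largest to smallest: 136, 19, 5 bp.

136, 19, 5 bp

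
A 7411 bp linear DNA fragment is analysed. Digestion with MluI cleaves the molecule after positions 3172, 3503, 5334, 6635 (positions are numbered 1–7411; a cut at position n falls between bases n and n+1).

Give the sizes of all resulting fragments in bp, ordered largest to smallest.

3172, 1831, 1301, 776, 331 bp

Linear molecule, 4 cuts → 5 fragments:
  3172 − 0 = 3172 bp
  3503 − 3172 = 331 bp
  5334 − 3503 = 1831 bp
  6635 − 5334 = 1301 bp
  7411 − 6635 = 776 bp
Sorted largest to smallest: 3172, 1831, 1301, 776, 331 bp.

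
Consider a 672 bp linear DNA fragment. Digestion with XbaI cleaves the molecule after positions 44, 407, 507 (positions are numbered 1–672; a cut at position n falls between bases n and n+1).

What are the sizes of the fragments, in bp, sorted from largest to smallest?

Linear molecule, 3 cuts → 4 fragments:
  44 − 0 = 44 bp
  407 − 44 = 363 bp
  507 − 407 = 100 bp
  672 − 507 = 165 bp
Sorted largest to smallest: 363, 165, 100, 44 bp.

363, 165, 100, 44 bp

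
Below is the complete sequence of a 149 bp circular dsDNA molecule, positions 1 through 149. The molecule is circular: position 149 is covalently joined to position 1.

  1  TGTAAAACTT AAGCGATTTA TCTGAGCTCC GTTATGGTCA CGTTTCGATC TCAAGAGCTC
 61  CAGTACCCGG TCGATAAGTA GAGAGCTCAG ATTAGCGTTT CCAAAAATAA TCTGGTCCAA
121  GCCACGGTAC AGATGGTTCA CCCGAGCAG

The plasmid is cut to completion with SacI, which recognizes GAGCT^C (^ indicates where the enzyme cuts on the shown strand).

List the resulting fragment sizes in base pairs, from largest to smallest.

90, 31, 28 bp

SacI sites (GAGCTC) start at positions 24, 55, 83.
SacI cuts after base 5 of each site (before the last base), so after positions 28, 59, 87.
Circular molecule, 3 cuts → 3 fragments:
  29–59 → 31 bp
  60–87 → 28 bp
  88–149 then 1–28 → 62 + 28 = 90 bp
Sorted largest to smallest: 90, 31, 28 bp.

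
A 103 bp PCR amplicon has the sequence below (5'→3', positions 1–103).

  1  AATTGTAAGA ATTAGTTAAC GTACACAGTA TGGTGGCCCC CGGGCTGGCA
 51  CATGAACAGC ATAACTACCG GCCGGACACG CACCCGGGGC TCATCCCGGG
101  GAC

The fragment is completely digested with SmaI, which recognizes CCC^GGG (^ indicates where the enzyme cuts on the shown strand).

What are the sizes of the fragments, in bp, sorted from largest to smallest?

44, 41, 12, 6 bp

SmaI sites (CCCGGG) start at positions 39, 83, 95.
SmaI cuts after base 3 of each site, so after positions 41, 85, 97.
Linear molecule, 3 cuts → 4 fragments:
  1–41 → 41 bp
  42–85 → 44 bp
  86–97 → 12 bp
  98–103 → 6 bp
Sorted largest to smallest: 44, 41, 12, 6 bp.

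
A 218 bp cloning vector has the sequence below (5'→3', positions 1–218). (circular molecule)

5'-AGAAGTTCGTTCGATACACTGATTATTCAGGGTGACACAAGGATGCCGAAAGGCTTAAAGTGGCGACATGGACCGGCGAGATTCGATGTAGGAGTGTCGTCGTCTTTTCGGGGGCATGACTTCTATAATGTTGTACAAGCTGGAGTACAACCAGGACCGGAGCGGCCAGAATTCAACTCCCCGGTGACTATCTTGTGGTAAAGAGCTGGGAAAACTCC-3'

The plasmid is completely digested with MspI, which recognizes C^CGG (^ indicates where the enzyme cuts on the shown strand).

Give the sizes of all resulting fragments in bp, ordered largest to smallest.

110, 84, 24 bp

MspI sites (CCGG) start at positions 73, 157, 181.
MspI cuts after the first base of each site, so after positions 73, 157, 181.
Circular molecule, 3 cuts → 3 fragments:
  74–157 → 84 bp
  158–181 → 24 bp
  182–218 then 1–73 → 37 + 73 = 110 bp
Sorted largest to smallest: 110, 84, 24 bp.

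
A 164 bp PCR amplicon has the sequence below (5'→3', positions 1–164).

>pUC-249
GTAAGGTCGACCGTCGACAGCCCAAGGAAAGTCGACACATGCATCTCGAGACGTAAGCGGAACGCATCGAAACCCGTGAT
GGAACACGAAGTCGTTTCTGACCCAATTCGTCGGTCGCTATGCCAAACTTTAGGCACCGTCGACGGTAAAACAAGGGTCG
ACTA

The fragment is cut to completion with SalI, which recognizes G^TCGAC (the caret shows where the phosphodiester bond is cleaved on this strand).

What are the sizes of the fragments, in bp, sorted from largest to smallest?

108, 18, 18, 7, 7, 6 bp

SalI sites (GTCGAC) start at positions 6, 13, 31, 139, 157.
SalI cuts after the first base of each site, so after positions 6, 13, 31, 139, 157.
Linear molecule, 5 cuts → 6 fragments:
  1–6 → 6 bp
  7–13 → 7 bp
  14–31 → 18 bp
  32–139 → 108 bp
  140–157 → 18 bp
  158–164 → 7 bp
Sorted largest to smallest: 108, 18, 18, 7, 7, 6 bp.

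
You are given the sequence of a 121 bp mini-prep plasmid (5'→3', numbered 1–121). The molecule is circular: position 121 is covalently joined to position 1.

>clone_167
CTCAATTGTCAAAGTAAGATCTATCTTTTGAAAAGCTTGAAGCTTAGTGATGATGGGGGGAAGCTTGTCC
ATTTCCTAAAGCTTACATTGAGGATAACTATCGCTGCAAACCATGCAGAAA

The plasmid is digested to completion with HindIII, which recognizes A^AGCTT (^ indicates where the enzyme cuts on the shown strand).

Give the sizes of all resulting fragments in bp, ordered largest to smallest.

HindIII sites (AAGCTT) start at positions 33, 40, 61, 79.
HindIII cuts after the first base of each site, so after positions 33, 40, 61, 79.
Circular molecule, 4 cuts → 4 fragments:
  34–40 → 7 bp
  41–61 → 21 bp
  62–79 → 18 bp
  80–121 then 1–33 → 42 + 33 = 75 bp
Sorted largest to smallest: 75, 21, 18, 7 bp.

75, 21, 18, 7 bp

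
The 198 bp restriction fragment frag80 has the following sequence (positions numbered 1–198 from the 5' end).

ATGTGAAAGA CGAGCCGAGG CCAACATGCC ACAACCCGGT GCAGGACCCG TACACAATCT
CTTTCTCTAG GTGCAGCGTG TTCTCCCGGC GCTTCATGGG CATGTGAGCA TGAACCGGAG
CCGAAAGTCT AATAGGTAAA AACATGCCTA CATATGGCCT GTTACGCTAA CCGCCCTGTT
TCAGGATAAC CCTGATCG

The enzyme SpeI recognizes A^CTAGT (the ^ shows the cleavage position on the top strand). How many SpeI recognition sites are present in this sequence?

0

No occurrence of ACTAGT is present in the sequence.
SpeI does not cut: 0 sites.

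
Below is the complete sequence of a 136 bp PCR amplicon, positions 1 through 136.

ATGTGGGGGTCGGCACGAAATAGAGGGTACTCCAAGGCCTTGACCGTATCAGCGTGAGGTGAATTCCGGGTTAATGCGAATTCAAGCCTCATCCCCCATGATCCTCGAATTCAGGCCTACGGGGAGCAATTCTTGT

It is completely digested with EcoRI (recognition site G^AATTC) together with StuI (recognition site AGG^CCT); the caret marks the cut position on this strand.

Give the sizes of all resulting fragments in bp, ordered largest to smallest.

37, 29, 24, 21, 17, 8 bp

EcoRI sites (GAATTC) start at positions 61, 78, 107.
EcoRI cuts after the first base of each site, so after positions 61, 78, 107.
StuI sites (AGGCCT) start at positions 35, 113.
StuI cuts after base 3 of each site, so after positions 37, 115.
Combined cut positions: 37, 61, 78, 107, 115.
Linear molecule, 5 cuts → 6 fragments:
  1–37 → 37 bp
  38–61 → 24 bp
  62–78 → 17 bp
  79–107 → 29 bp
  108–115 → 8 bp
  116–136 → 21 bp
Sorted largest to smallest: 37, 29, 24, 21, 17, 8 bp.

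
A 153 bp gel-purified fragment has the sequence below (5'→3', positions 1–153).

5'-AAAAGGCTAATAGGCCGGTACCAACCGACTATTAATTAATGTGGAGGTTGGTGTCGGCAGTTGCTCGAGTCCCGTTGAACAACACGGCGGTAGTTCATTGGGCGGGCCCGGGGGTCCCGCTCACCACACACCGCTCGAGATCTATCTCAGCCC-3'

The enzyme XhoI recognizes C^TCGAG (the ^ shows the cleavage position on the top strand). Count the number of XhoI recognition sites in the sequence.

CTCGAG occurs starting at positions 64, 134.
XhoI cuts at 2 sites.

2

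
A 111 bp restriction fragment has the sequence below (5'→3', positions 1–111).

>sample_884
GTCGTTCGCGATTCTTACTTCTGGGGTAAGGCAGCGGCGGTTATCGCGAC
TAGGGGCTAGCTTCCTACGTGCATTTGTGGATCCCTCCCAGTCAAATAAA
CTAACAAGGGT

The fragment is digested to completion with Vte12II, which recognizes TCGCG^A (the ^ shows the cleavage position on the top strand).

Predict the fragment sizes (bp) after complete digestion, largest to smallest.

63, 38, 10 bp

Vte12II sites (TCGCGA) start at positions 6, 44.
Vte12II cuts after base 5 of each site (before the last base), so after positions 10, 48.
Linear molecule, 2 cuts → 3 fragments:
  1–10 → 10 bp
  11–48 → 38 bp
  49–111 → 63 bp
Sorted largest to smallest: 63, 38, 10 bp.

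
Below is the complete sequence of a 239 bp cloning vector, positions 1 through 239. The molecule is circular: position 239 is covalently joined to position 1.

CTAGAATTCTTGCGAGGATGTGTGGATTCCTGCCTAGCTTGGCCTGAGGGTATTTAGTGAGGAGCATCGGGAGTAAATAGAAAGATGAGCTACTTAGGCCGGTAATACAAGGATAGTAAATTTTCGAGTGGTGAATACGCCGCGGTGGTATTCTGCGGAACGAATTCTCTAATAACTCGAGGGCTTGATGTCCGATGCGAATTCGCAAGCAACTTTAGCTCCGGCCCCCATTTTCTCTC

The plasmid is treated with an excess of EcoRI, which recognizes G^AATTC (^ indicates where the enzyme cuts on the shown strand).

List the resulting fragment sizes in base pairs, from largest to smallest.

EcoRI sites (GAATTC) start at positions 4, 162, 199.
EcoRI cuts after the first base of each site, so after positions 4, 162, 199.
Circular molecule, 3 cuts → 3 fragments:
  5–162 → 158 bp
  163–199 → 37 bp
  200–239 then 1–4 → 40 + 4 = 44 bp
Sorted largest to smallest: 158, 44, 37 bp.

158, 44, 37 bp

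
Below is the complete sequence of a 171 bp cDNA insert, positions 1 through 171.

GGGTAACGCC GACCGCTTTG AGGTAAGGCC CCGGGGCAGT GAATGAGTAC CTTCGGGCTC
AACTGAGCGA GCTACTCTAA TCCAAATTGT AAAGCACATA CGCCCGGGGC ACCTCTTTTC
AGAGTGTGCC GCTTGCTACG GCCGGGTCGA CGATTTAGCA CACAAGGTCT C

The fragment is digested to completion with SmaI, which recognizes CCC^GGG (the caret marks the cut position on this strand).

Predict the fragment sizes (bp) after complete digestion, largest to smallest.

SmaI sites (CCCGGG) start at positions 30, 103.
SmaI cuts after base 3 of each site, so after positions 32, 105.
Linear molecule, 2 cuts → 3 fragments:
  1–32 → 32 bp
  33–105 → 73 bp
  106–171 → 66 bp
Sorted largest to smallest: 73, 66, 32 bp.

73, 66, 32 bp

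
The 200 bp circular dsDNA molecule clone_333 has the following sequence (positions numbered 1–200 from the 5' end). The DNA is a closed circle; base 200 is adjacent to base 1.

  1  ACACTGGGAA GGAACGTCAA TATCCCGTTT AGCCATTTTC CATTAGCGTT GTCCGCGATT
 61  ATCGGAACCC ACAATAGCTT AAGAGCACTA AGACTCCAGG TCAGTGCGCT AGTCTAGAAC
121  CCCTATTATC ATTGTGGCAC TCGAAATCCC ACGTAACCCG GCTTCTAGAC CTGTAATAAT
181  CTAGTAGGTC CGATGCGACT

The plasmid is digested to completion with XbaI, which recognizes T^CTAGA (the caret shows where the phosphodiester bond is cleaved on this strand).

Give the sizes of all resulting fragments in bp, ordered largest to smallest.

XbaI sites (TCTAGA) start at positions 113, 164.
XbaI cuts after the first base of each site, so after positions 113, 164.
Circular molecule, 2 cuts → 2 fragments:
  114–164 → 51 bp
  165–200 then 1–113 → 36 + 113 = 149 bp
Sorted largest to smallest: 149, 51 bp.

149, 51 bp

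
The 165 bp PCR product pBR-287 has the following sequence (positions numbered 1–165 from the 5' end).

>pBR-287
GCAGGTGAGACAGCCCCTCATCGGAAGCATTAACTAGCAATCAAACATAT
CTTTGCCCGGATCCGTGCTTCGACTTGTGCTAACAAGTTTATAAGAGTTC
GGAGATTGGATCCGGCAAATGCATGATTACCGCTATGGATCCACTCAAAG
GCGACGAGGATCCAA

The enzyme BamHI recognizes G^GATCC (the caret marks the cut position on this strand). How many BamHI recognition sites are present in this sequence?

4

GGATCC occurs starting at positions 59, 108, 137, 158.
BamHI cuts at 4 sites.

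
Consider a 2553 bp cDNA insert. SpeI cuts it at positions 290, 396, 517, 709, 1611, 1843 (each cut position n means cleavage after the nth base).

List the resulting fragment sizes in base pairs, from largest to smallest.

902, 710, 290, 232, 192, 121, 106 bp

Linear molecule, 6 cuts → 7 fragments:
  290 − 0 = 290 bp
  396 − 290 = 106 bp
  517 − 396 = 121 bp
  709 − 517 = 192 bp
  1611 − 709 = 902 bp
  1843 − 1611 = 232 bp
  2553 − 1843 = 710 bp
Sorted largest to smallest: 902, 710, 290, 232, 192, 121, 106 bp.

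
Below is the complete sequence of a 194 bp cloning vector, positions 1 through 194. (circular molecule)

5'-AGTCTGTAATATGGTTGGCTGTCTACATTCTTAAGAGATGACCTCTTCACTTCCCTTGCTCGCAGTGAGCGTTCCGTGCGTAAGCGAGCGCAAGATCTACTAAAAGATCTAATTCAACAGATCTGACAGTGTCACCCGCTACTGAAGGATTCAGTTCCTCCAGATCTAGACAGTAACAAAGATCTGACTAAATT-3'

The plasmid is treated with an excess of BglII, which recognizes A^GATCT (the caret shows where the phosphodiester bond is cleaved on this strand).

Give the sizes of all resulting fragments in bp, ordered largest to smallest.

BglII sites (AGATCT) start at positions 93, 105, 119, 162, 180.
BglII cuts after the first base of each site, so after positions 93, 105, 119, 162, 180.
Circular molecule, 5 cuts → 5 fragments:
  94–105 → 12 bp
  106–119 → 14 bp
  120–162 → 43 bp
  163–180 → 18 bp
  181–194 then 1–93 → 14 + 93 = 107 bp
Sorted largest to smallest: 107, 43, 18, 14, 12 bp.

107, 43, 18, 14, 12 bp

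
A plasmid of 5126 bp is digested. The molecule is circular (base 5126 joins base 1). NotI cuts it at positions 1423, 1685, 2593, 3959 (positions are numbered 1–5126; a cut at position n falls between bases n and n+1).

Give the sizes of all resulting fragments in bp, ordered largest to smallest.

2590, 1366, 908, 262 bp

Circular molecule, 4 cuts → 4 fragments:
  1685 − 1423 = 262 bp
  2593 − 1685 = 908 bp
  3959 − 2593 = 1366 bp
  wrap: 5126 − 3959 + 1423 = 2590 bp
Sorted largest to smallest: 2590, 1366, 908, 262 bp.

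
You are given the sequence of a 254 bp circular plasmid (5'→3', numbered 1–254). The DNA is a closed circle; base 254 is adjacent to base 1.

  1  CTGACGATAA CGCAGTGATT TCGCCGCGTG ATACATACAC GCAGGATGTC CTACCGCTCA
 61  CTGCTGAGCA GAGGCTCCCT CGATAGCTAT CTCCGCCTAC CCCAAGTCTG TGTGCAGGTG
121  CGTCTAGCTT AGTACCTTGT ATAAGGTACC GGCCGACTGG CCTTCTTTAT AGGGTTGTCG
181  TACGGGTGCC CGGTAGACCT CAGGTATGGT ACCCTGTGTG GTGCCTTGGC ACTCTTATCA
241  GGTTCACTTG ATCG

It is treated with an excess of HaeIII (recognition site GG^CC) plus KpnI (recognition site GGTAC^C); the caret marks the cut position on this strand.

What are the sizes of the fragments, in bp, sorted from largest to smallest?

191, 52, 8, 3 bp

HaeIII sites (GGCC) start at positions 151, 159.
HaeIII cuts after base 2 of each site, so after positions 152, 160.
KpnI sites (GGTACC) start at positions 145, 208.
KpnI cuts after base 5 of each site (before the last base), so after positions 149, 212.
Combined cut positions: 149, 152, 160, 212.
Circular molecule, 4 cuts → 4 fragments:
  150–152 → 3 bp
  153–160 → 8 bp
  161–212 → 52 bp
  213–254 then 1–149 → 42 + 149 = 191 bp
Sorted largest to smallest: 191, 52, 8, 3 bp.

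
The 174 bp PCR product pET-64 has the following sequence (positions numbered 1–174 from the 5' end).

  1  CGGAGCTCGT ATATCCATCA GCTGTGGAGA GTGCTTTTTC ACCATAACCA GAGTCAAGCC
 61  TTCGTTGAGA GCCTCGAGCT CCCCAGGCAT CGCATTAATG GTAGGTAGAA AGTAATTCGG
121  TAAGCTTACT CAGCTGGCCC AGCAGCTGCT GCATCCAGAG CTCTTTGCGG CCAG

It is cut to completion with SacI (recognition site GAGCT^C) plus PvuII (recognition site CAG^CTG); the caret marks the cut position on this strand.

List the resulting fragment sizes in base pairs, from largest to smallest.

59, 53, 17, 14, 12, 12, 7 bp

SacI sites (GAGCTC) start at positions 3, 76, 158.
SacI cuts after base 5 of each site (before the last base), so after positions 7, 80, 162.
PvuII sites (CAGCTG) start at positions 19, 131, 143.
PvuII cuts after base 3 of each site, so after positions 21, 133, 145.
Combined cut positions: 7, 21, 80, 133, 145, 162.
Linear molecule, 6 cuts → 7 fragments:
  1–7 → 7 bp
  8–21 → 14 bp
  22–80 → 59 bp
  81–133 → 53 bp
  134–145 → 12 bp
  146–162 → 17 bp
  163–174 → 12 bp
Sorted largest to smallest: 59, 53, 17, 14, 12, 12, 7 bp.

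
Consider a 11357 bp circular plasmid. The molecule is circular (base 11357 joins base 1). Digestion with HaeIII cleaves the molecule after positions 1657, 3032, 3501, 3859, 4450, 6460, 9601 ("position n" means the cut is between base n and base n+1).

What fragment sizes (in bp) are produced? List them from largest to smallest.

Circular molecule, 7 cuts → 7 fragments:
  3032 − 1657 = 1375 bp
  3501 − 3032 = 469 bp
  3859 − 3501 = 358 bp
  4450 − 3859 = 591 bp
  6460 − 4450 = 2010 bp
  9601 − 6460 = 3141 bp
  wrap: 11357 − 9601 + 1657 = 3413 bp
Sorted largest to smallest: 3413, 3141, 2010, 1375, 591, 469, 358 bp.

3413, 3141, 2010, 1375, 591, 469, 358 bp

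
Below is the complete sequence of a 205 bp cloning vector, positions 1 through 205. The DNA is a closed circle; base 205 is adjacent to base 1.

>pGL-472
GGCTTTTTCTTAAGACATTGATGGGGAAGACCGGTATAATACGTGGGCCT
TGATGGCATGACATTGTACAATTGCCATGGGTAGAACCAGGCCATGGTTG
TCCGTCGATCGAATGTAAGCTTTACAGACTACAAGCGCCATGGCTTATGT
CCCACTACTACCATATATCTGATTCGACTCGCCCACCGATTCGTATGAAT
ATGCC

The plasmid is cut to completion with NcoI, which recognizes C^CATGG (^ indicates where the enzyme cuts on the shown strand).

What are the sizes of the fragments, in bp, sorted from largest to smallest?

NcoI sites (CCATGG) start at positions 75, 92, 138.
NcoI cuts after the first base of each site, so after positions 75, 92, 138.
Circular molecule, 3 cuts → 3 fragments:
  76–92 → 17 bp
  93–138 → 46 bp
  139–205 then 1–75 → 67 + 75 = 142 bp
Sorted largest to smallest: 142, 46, 17 bp.

142, 46, 17 bp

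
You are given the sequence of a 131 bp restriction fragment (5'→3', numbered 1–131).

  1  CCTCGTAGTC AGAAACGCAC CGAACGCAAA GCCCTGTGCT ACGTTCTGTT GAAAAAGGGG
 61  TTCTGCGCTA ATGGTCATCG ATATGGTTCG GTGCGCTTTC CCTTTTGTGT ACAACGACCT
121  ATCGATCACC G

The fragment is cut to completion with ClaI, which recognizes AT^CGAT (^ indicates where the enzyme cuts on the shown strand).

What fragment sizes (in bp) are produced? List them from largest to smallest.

78, 44, 9 bp

ClaI sites (ATCGAT) start at positions 77, 121.
ClaI cuts after base 2 of each site, so after positions 78, 122.
Linear molecule, 2 cuts → 3 fragments:
  1–78 → 78 bp
  79–122 → 44 bp
  123–131 → 9 bp
Sorted largest to smallest: 78, 44, 9 bp.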